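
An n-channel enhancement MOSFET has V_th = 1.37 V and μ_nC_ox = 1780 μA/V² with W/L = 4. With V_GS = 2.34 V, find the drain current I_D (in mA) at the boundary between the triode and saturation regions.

At the boundary V_DS = V_ov = V_GS − V_th = 2.34 − 1.37 = 0.97 V.
k_n = μ_nC_ox · (W/L) = 7.12 mA/V².
I_D = ½ k_n V_ov² = 0.5 × 7.12 × 0.97² = 3.35 mA.

I_D = 3.35 mA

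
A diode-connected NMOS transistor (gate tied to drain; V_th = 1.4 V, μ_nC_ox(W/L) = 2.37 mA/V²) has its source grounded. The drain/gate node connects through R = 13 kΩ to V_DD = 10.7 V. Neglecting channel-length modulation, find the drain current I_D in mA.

With gate tied to drain, V_GS = V_DS ≥ V_GS − V_th, so the device is in saturation.
KCL at the drain: ½ k_n (V_GS − V_th)² = (V_DD − V_GS)/R.
Let x = V_GS − 1.4. Then 15.4 x² + x − 9.3 = 0, giving x = 0.745 V (positive root), so V_GS = 2.15 V.
I_D = (V_DD − V_GS)/R = (10.7 − 2.15) / 13 = 0.658 mA.

I_D = 0.658 mA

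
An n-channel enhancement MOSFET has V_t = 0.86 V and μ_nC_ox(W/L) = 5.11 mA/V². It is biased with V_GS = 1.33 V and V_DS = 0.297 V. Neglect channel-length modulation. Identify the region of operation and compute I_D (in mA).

V_ov = V_GS − V_t = 1.33 − 0.86 = 0.47 V.
Since V_DS = 0.297 V < V_ov = 0.47 V, the device is in the triode region.
I_D = k_n [V_ov · V_DS − ½ V_DS²] = 5.11 × [0.47 × 0.297 − 0.5 × 0.297²] = 0.488 mA.

Triode; I_D = 0.488 mA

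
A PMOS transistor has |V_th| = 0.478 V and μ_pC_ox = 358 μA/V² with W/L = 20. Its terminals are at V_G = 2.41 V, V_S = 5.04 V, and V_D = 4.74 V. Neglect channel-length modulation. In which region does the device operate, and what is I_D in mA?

Triode; I_D = 4.30 mA

V_SG = V_S − V_G = 5.04 − 2.41 = 2.63 V; V_SD = V_S − V_D = 5.04 − 4.74 = 0.3 V.
k_p = μ_pC_ox · (W/L) = 7.16 mA/V².
V_ov = V_SG − |V_th| = 2.63 − 0.478 = 2.15 V.
Since V_SD = 0.3 V < V_ov = 2.15 V, the device is in the triode region.
I_D = k_p [V_ov · V_SD − ½ V_SD²] = 7.16 × [2.15 × 0.3 − 0.5 × 0.3²] = 4.3 mA.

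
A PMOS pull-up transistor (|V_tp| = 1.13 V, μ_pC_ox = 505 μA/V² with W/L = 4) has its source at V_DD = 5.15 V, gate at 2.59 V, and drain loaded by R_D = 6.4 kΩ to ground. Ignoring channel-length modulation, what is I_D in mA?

V_SG = V_DD − V_G = 5.15 − 2.59 = 2.56 V, so V_ov = 2.56 − 1.13 = 1.43 V.
k_p = μ_pC_ox · (W/L) = 2.02 mA/V².
Assume saturation: I_D = ½ k_p V_ov² = 0.5 × 2.02 × 1.43² = 2.07 mA, giving V_SD = V_DD − I_D R_D = 5.15 − 2.07 × 6.4 = -8.07 V.
But -8.07 V < V_ov = 1.43 V, so the device is actually in triode.
In triode I_D = k_p[V_ov V_SD − ½ V_SD²] and I_D = (V_DD − V_SD)/R_D. Equating: 6.46 V_SD² − 19.49 V_SD + 5.15 = 0, giving V_SD = 0.293 V (the root below V_ov).
I_D = (5.15 − 0.293) / 6.4 = 0.759 mA.

I_D = 0.759 mA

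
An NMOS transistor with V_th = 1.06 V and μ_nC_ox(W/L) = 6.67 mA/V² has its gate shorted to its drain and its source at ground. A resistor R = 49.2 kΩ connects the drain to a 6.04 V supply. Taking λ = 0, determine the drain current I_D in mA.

I_D = 0.0977 mA

With gate tied to drain, V_GS = V_DS ≥ V_GS − V_th, so the device is in saturation.
KCL at the drain: ½ k_n (V_GS − V_th)² = (V_DD − V_GS)/R.
Let x = V_GS − 1.06. Then 164 x² + x − 4.98 = 0, giving x = 0.171 V (positive root), so V_GS = 1.23 V.
I_D = (V_DD − V_GS)/R = (6.04 − 1.23) / 49.2 = 0.0977 mA.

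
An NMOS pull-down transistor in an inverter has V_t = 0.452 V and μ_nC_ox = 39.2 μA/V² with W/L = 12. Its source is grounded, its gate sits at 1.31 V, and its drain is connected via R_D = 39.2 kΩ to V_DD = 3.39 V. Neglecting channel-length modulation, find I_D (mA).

I_D = 0.0806 mA

V_GS = V_G = 1.31 V, so V_ov = 1.31 − 0.452 = 0.858 V.
k_n = μ_nC_ox · (W/L) = 0.4704 mA/V².
Assume saturation: I_D = ½ k_n V_ov² = 0.5 × 0.4704 × 0.858² = 0.173 mA, giving V_DS = V_DD − I_D R_D = 3.39 − 0.173 × 39.2 = -3.4 V.
But -3.4 V < V_ov = 0.858 V, so the device is actually in triode.
In triode I_D = k_n[V_ov V_DS − ½ V_DS²] and I_D = (V_DD − V_DS)/R_D. Equating: 9.22 V_DS² − 16.82 V_DS + 3.39 = 0, giving V_DS = 0.231 V (the root below V_ov).
I_D = (3.39 − 0.231) / 39.2 = 0.0806 mA.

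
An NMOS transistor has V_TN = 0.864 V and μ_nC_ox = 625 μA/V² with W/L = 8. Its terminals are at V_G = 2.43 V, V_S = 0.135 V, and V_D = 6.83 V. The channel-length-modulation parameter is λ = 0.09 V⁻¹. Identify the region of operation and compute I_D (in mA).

V_GS = V_G − V_S = 2.43 − 0.135 = 2.29 V; V_DS = V_D − V_S = 6.83 − 0.135 = 6.7 V.
k_n = μ_nC_ox · (W/L) = 5 mA/V².
V_ov = V_GS − V_TN = 2.29 − 0.864 = 1.43 V.
Since V_DS = 6.7 V ≥ V_ov = 1.43 V, the device is in saturation.
I_D = ½ k_n V_ov² (1 + λ V_DS) = 0.5 × 5 × 1.43² × (1 + 0.09 × 6.7) = 8.2 mA.

Saturation; I_D = 8.20 mA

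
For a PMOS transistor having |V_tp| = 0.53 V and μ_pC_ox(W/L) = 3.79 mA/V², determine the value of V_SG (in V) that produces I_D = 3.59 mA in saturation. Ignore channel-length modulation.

In saturation I_D = ½ k_p (V_SG − |V_tp|)², so V_SG − |V_tp| = √(2 I_D / k_p) = √(2 × 3.59 / 3.79) = 1.38 V.
V_SG = 0.53 + 1.38 = 1.91 V.

V_SG = 1.91 V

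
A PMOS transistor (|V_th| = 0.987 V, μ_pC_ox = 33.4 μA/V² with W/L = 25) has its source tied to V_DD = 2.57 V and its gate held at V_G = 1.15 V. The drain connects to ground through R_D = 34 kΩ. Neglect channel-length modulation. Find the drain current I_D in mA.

V_SG = V_DD − V_G = 2.57 − 1.15 = 1.42 V, so V_ov = 1.42 − 0.987 = 0.433 V.
k_p = μ_pC_ox · (W/L) = 0.835 mA/V².
Assume saturation: I_D = ½ k_p V_ov² = 0.5 × 0.835 × 0.433² = 0.0783 mA, giving V_SD = V_DD − I_D R_D = 2.57 − 0.0783 × 34 = -0.0914 V.
But -0.0914 V < V_ov = 0.433 V, so the device is actually in triode.
In triode I_D = k_p[V_ov V_SD − ½ V_SD²] and I_D = (V_DD − V_SD)/R_D. Equating: 14.2 V_SD² − 13.29 V_SD + 2.57 = 0, giving V_SD = 0.273 V (the root below V_ov).
I_D = (2.57 − 0.273) / 34 = 0.0676 mA.

I_D = 0.0676 mA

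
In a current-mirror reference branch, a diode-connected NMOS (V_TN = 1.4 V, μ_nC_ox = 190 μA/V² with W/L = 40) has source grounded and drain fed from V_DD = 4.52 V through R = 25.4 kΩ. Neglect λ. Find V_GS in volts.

With gate tied to drain, V_GS = V_DS ≥ V_GS − V_TN, so the device is in saturation.
k_n = μ_nC_ox · (W/L) = 7.6 mA/V².
KCL at the drain: ½ k_n (V_GS − V_TN)² = (V_DD − V_GS)/R.
Let x = V_GS − 1.4. Then 96.5 x² + x − 3.12 = 0, giving x = 0.175 V (positive root), so V_GS = 1.57 V.
I_D = (V_DD − V_GS)/R = (4.52 − 1.57) / 25.4 = 0.116 mA.

V_GS = 1.57 V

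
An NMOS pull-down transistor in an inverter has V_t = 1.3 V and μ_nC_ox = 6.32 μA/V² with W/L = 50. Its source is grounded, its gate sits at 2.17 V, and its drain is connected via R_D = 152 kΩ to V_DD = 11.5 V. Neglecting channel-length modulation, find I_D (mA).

I_D = 0.0735 mA

V_GS = V_G = 2.17 V, so V_ov = 2.17 − 1.3 = 0.87 V.
k_n = μ_nC_ox · (W/L) = 0.316 mA/V².
Assume saturation: I_D = ½ k_n V_ov² = 0.5 × 0.316 × 0.87² = 0.12 mA, giving V_DS = V_DD − I_D R_D = 11.5 − 0.12 × 152 = -6.68 V.
But -6.68 V < V_ov = 0.87 V, so the device is actually in triode.
In triode I_D = k_n[V_ov V_DS − ½ V_DS²] and I_D = (V_DD − V_DS)/R_D. Equating: 24 V_DS² − 42.79 V_DS + 11.5 = 0, giving V_DS = 0.33 V (the root below V_ov).
I_D = (11.5 − 0.33) / 152 = 0.0735 mA.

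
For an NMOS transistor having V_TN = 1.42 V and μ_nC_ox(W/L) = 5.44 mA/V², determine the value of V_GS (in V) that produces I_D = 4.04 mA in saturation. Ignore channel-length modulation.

V_GS = 2.64 V

In saturation I_D = ½ k_n (V_GS − V_TN)², so V_GS − V_TN = √(2 I_D / k_n) = √(2 × 4.04 / 5.44) = 1.22 V.
V_GS = 1.42 + 1.22 = 2.64 V.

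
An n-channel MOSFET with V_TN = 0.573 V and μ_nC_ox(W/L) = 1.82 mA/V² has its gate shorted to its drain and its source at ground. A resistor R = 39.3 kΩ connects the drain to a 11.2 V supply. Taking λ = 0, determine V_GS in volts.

With gate tied to drain, V_GS = V_DS ≥ V_GS − V_TN, so the device is in saturation.
KCL at the drain: ½ k_n (V_GS − V_TN)² = (V_DD − V_GS)/R.
Let x = V_GS − 0.573. Then 35.8 x² + x − 10.63 = 0, giving x = 0.531 V (positive root), so V_GS = 1.1 V.
I_D = (V_DD − V_GS)/R = (11.2 − 1.1) / 39.3 = 0.257 mA.

V_GS = 1.10 V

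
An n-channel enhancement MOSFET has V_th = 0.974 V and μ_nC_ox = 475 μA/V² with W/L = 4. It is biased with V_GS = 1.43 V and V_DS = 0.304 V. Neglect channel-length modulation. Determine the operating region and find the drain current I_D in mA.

Triode; I_D = 0.176 mA

k_n = μ_nC_ox · (W/L) = 1.9 mA/V².
V_ov = V_GS − V_th = 1.43 − 0.974 = 0.456 V.
Since V_DS = 0.304 V < V_ov = 0.456 V, the device is in the triode region.
I_D = k_n [V_ov · V_DS − ½ V_DS²] = 1.9 × [0.456 × 0.304 − 0.5 × 0.304²] = 0.176 mA.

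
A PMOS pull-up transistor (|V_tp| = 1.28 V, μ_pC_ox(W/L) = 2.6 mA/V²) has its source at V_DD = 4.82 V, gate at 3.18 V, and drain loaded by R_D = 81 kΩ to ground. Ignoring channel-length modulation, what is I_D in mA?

V_SG = V_DD − V_G = 4.82 − 3.18 = 1.64 V, so V_ov = 1.64 − 1.28 = 0.36 V.
Assume saturation: I_D = ½ k_p V_ov² = 0.5 × 2.6 × 0.36² = 0.168 mA, giving V_SD = V_DD − I_D R_D = 4.82 − 0.168 × 81 = -8.83 V.
But -8.83 V < V_ov = 0.36 V, so the device is actually in triode.
In triode I_D = k_p[V_ov V_SD − ½ V_SD²] and I_D = (V_DD − V_SD)/R_D. Equating: 105 V_SD² − 76.82 V_SD + 4.82 = 0, giving V_SD = 0.0693 V (the root below V_ov).
I_D = (4.82 − 0.0693) / 81 = 0.0587 mA.

I_D = 0.0587 mA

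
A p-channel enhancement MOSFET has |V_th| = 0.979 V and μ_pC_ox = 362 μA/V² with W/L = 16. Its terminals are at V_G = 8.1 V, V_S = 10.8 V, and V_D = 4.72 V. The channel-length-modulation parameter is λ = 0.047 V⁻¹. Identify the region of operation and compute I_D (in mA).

V_SG = V_S − V_G = 10.8 − 8.1 = 2.7 V; V_SD = V_S − V_D = 10.8 − 4.72 = 6.08 V.
k_p = μ_pC_ox · (W/L) = 5.792 mA/V².
V_ov = V_SG − |V_th| = 2.7 − 0.979 = 1.72 V.
Since V_SD = 6.08 V ≥ V_ov = 1.72 V, the device is in saturation.
I_D = ½ k_p V_ov² (1 + λ V_SD) = 0.5 × 5.792 × 1.72² × (1 + 0.047 × 6.08) = 11 mA.

Saturation; I_D = 11.0 mA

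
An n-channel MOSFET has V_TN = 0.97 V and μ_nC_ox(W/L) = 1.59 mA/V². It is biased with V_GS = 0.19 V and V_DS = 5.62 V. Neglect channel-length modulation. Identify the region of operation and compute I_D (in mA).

V_GS = 0.19 V < V_TN = 0.97 V, so the transistor is in cutoff.

Cutoff; I_D = 0 mA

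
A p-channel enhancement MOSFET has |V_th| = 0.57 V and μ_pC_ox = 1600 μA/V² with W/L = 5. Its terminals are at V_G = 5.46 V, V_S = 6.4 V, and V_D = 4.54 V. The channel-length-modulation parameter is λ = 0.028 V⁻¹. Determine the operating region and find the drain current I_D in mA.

Saturation; I_D = 0.576 mA

V_SG = V_S − V_G = 6.4 − 5.46 = 0.94 V; V_SD = V_S − V_D = 6.4 − 4.54 = 1.86 V.
k_p = μ_pC_ox · (W/L) = 8 mA/V².
V_ov = V_SG − |V_th| = 0.94 − 0.57 = 0.37 V.
Since V_SD = 1.86 V ≥ V_ov = 0.37 V, the device is in saturation.
I_D = ½ k_p V_ov² (1 + λ V_SD) = 0.5 × 8 × 0.37² × (1 + 0.028 × 1.86) = 0.576 mA.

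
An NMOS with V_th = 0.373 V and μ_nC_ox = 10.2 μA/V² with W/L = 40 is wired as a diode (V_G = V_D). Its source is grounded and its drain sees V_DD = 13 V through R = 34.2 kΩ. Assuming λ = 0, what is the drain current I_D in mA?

With gate tied to drain, V_GS = V_DS ≥ V_GS − V_th, so the device is in saturation.
k_n = μ_nC_ox · (W/L) = 0.408 mA/V².
KCL at the drain: ½ k_n (V_GS − V_th)² = (V_DD − V_GS)/R.
Let x = V_GS − 0.373. Then 6.98 x² + x − 12.63 = 0, giving x = 1.28 V (positive root), so V_GS = 1.65 V.
I_D = (V_DD − V_GS)/R = (13 − 1.65) / 34.2 = 0.332 mA.

I_D = 0.332 mA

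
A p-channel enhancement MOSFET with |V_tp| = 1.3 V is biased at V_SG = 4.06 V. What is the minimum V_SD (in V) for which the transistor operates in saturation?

V_SD,sat = 2.76 V

The boundary between triode and saturation is V_SD = V_SG − |V_tp| = V_ov.
V_ov = 4.06 − 1.3 = 2.76 V.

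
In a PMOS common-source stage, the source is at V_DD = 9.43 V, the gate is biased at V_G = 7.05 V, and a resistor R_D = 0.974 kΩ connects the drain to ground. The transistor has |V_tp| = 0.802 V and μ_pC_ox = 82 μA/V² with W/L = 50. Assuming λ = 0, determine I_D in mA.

V_SG = V_DD − V_G = 9.43 − 7.05 = 2.38 V, so V_ov = 2.38 − 0.802 = 1.58 V.
k_p = μ_pC_ox · (W/L) = 4.1 mA/V².
Assume saturation: I_D = ½ k_p V_ov² = 0.5 × 4.1 × 1.58² = 5.1 mA, giving V_SD = V_DD − I_D R_D = 9.43 − 5.1 × 0.974 = 4.46 V.
V_SD = 4.46 V ≥ V_ov = 1.58 V, confirming saturation.

I_D = 5.10 mA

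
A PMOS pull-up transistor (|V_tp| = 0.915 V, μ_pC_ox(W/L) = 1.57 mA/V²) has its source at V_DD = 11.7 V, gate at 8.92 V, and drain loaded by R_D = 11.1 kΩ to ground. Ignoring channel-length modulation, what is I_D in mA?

I_D = 1.02 mA

V_SG = V_DD − V_G = 11.7 − 8.92 = 2.78 V, so V_ov = 2.78 − 0.915 = 1.86 V.
Assume saturation: I_D = ½ k_p V_ov² = 0.5 × 1.57 × 1.86² = 2.73 mA, giving V_SD = V_DD − I_D R_D = 11.7 − 2.73 × 11.1 = -18.6 V.
But -18.6 V < V_ov = 1.86 V, so the device is actually in triode.
In triode I_D = k_p[V_ov V_SD − ½ V_SD²] and I_D = (V_DD − V_SD)/R_D. Equating: 8.71 V_SD² − 33.5 V_SD + 11.7 = 0, giving V_SD = 0.388 V (the root below V_ov).
I_D = (11.7 − 0.388) / 11.1 = 1.02 mA.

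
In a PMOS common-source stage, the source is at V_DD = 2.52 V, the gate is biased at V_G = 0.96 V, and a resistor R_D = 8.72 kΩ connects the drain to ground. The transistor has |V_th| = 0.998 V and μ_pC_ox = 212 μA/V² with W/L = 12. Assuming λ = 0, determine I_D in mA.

I_D = 0.262 mA

V_SG = V_DD − V_G = 2.52 − 0.96 = 1.56 V, so V_ov = 1.56 − 0.998 = 0.562 V.
k_p = μ_pC_ox · (W/L) = 2.544 mA/V².
Assume saturation: I_D = ½ k_p V_ov² = 0.5 × 2.544 × 0.562² = 0.402 mA, giving V_SD = V_DD − I_D R_D = 2.52 − 0.402 × 8.72 = -0.983 V.
But -0.983 V < V_ov = 0.562 V, so the device is actually in triode.
In triode I_D = k_p[V_ov V_SD − ½ V_SD²] and I_D = (V_DD − V_SD)/R_D. Equating: 11.1 V_SD² − 13.47 V_SD + 2.52 = 0, giving V_SD = 0.231 V (the root below V_ov).
I_D = (2.52 − 0.231) / 8.72 = 0.262 mA.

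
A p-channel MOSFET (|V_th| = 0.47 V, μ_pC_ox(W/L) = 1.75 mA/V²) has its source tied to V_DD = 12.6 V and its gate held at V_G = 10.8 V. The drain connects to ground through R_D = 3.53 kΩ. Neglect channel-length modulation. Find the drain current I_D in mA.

I_D = 1.55 mA

V_SG = V_DD − V_G = 12.6 − 10.8 = 1.8 V, so V_ov = 1.8 − 0.47 = 1.33 V.
Assume saturation: I_D = ½ k_p V_ov² = 0.5 × 1.75 × 1.33² = 1.55 mA, giving V_SD = V_DD − I_D R_D = 12.6 − 1.55 × 3.53 = 7.14 V.
V_SD = 7.14 V ≥ V_ov = 1.33 V, confirming saturation.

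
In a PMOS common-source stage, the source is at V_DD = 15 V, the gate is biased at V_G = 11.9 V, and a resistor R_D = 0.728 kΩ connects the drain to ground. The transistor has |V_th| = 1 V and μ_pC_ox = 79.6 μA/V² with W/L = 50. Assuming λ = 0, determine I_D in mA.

I_D = 8.78 mA

V_SG = V_DD − V_G = 15 − 11.9 = 3.1 V, so V_ov = 3.1 − 1 = 2.1 V.
k_p = μ_pC_ox · (W/L) = 3.98 mA/V².
Assume saturation: I_D = ½ k_p V_ov² = 0.5 × 3.98 × 2.1² = 8.78 mA, giving V_SD = V_DD − I_D R_D = 15 − 8.78 × 0.728 = 8.61 V.
V_SD = 8.61 V ≥ V_ov = 2.1 V, confirming saturation.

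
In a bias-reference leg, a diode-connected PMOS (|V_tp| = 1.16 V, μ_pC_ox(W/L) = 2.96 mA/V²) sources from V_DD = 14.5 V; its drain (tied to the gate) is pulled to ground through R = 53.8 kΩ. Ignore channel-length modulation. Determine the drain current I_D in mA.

I_D = 0.240 mA

With gate tied to drain, V_SG = V_SD ≥ V_SG − |V_tp|, so the device is in saturation.
KCL at the drain: ½ k_p (V_SG − |V_tp|)² = (V_DD − V_SG)/R.
Let x = V_SG − 1.16. Then 79.6 x² + x − 13.34 = 0, giving x = 0.403 V (positive root), so V_SG = 1.56 V.
I_D = (V_DD − V_SG)/R = (14.5 − 1.56) / 53.8 = 0.24 mA.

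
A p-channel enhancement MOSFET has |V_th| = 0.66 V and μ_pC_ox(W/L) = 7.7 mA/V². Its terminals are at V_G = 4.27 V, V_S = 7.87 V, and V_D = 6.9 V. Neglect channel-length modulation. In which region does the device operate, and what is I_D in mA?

Triode; I_D = 18.3 mA

V_SG = V_S − V_G = 7.87 − 4.27 = 3.6 V; V_SD = V_S − V_D = 7.87 − 6.9 = 0.97 V.
V_ov = V_SG − |V_th| = 3.6 − 0.66 = 2.94 V.
Since V_SD = 0.97 V < V_ov = 2.94 V, the device is in the triode region.
I_D = k_p [V_ov · V_SD − ½ V_SD²] = 7.7 × [2.94 × 0.97 − 0.5 × 0.97²] = 18.3 mA.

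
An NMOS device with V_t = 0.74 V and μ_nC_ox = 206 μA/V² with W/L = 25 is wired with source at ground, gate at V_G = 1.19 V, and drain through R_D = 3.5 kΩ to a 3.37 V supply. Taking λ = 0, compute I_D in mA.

I_D = 0.521 mA

V_GS = V_G = 1.19 V, so V_ov = 1.19 − 0.74 = 0.45 V.
k_n = μ_nC_ox · (W/L) = 5.15 mA/V².
Assume saturation: I_D = ½ k_n V_ov² = 0.5 × 5.15 × 0.45² = 0.521 mA, giving V_DS = V_DD − I_D R_D = 3.37 − 0.521 × 3.5 = 1.54 V.
V_DS = 1.54 V ≥ V_ov = 0.45 V, confirming saturation.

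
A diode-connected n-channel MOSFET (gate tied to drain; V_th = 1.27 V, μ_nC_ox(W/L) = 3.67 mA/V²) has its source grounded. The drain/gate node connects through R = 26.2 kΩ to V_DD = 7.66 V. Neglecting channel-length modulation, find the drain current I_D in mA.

With gate tied to drain, V_GS = V_DS ≥ V_GS − V_th, so the device is in saturation.
KCL at the drain: ½ k_n (V_GS − V_th)² = (V_DD − V_GS)/R.
Let x = V_GS − 1.27. Then 48.1 x² + x − 6.39 = 0, giving x = 0.354 V (positive root), so V_GS = 1.62 V.
I_D = (V_DD − V_GS)/R = (7.66 − 1.62) / 26.2 = 0.23 mA.

I_D = 0.230 mA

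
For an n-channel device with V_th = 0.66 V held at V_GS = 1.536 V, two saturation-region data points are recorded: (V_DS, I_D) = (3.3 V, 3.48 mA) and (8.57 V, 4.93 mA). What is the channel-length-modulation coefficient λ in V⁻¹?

λ = 0.107 V⁻¹

With V_GS fixed, I_D ∝ (1 + λ V_DS) in saturation, so I_D2/I_D1 = (1 + λ V_DS2)/(1 + λ V_DS1).
4.93/3.48 = 1.417 = (1 + 8.57 λ)/(1 + 3.3 λ).
Solving: λ (I_D1 V_DS2 − I_D2 V_DS1) = I_D2 − I_D1, so λ = (4.93 − 3.48) / (3.48 × 8.57 − 4.93 × 3.3) = 1.45 / 13.6 = 0.107 V⁻¹.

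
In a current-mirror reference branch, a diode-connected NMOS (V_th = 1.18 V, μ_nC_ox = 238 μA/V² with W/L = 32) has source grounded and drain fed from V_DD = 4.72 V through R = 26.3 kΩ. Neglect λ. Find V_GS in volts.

With gate tied to drain, V_GS = V_DS ≥ V_GS − V_th, so the device is in saturation.
k_n = μ_nC_ox · (W/L) = 7.616 mA/V².
KCL at the drain: ½ k_n (V_GS − V_th)² = (V_DD − V_GS)/R.
Let x = V_GS − 1.18. Then 100 x² + x − 3.54 = 0, giving x = 0.183 V (positive root), so V_GS = 1.36 V.
I_D = (V_DD − V_GS)/R = (4.72 − 1.36) / 26.3 = 0.128 mA.

V_GS = 1.36 V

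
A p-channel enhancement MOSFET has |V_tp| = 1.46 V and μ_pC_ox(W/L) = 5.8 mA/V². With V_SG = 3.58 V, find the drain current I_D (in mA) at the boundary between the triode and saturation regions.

At the boundary V_SD = V_ov = V_SG − |V_tp| = 3.58 − 1.46 = 2.12 V.
I_D = ½ k_p V_ov² = 0.5 × 5.8 × 2.12² = 13 mA.

I_D = 13.0 mA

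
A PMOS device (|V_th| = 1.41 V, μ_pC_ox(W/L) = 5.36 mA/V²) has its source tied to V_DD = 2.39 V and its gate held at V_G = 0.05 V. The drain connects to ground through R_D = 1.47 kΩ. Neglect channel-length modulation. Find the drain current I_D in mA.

V_SG = V_DD − V_G = 2.39 − 0.05 = 2.34 V, so V_ov = 2.34 − 1.41 = 0.93 V.
Assume saturation: I_D = ½ k_p V_ov² = 0.5 × 5.36 × 0.93² = 2.32 mA, giving V_SD = V_DD − I_D R_D = 2.39 − 2.32 × 1.47 = -1.02 V.
But -1.02 V < V_ov = 0.93 V, so the device is actually in triode.
In triode I_D = k_p[V_ov V_SD − ½ V_SD²] and I_D = (V_DD − V_SD)/R_D. Equating: 3.94 V_SD² − 8.328 V_SD + 2.39 = 0, giving V_SD = 0.342 V (the root below V_ov).
I_D = (2.39 − 0.342) / 1.47 = 1.39 mA.

I_D = 1.39 mA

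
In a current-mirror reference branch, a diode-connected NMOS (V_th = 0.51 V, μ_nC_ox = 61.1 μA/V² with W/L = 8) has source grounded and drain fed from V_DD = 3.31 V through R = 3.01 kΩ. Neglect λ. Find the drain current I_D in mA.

With gate tied to drain, V_GS = V_DS ≥ V_GS − V_th, so the device is in saturation.
k_n = μ_nC_ox · (W/L) = 0.4888 mA/V².
KCL at the drain: ½ k_n (V_GS − V_th)² = (V_DD − V_GS)/R.
Let x = V_GS − 0.51. Then 0.736 x² + x − 2.8 = 0, giving x = 1.39 V (positive root), so V_GS = 1.9 V.
I_D = (V_DD − V_GS)/R = (3.31 − 1.9) / 3.01 = 0.47 mA.

I_D = 0.470 mA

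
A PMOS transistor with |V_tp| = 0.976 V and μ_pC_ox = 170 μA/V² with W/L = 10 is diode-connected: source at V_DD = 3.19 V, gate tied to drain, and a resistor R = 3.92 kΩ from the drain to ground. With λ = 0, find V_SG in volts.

With gate tied to drain, V_SG = V_SD ≥ V_SG − |V_tp|, so the device is in saturation.
k_p = μ_pC_ox · (W/L) = 1.7 mA/V².
KCL at the drain: ½ k_p (V_SG − |V_tp|)² = (V_DD − V_SG)/R.
Let x = V_SG − 0.976. Then 3.33 x² + x − 2.214 = 0, giving x = 0.679 V (positive root), so V_SG = 1.65 V.
I_D = (V_DD − V_SG)/R = (3.19 − 1.65) / 3.92 = 0.392 mA.

V_SG = 1.65 V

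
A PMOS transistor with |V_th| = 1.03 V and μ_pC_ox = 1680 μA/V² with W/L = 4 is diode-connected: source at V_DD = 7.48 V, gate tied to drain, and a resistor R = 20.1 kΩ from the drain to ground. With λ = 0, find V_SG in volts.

With gate tied to drain, V_SG = V_SD ≥ V_SG − |V_th|, so the device is in saturation.
k_p = μ_pC_ox · (W/L) = 6.72 mA/V².
KCL at the drain: ½ k_p (V_SG − |V_th|)² = (V_DD − V_SG)/R.
Let x = V_SG − 1.03. Then 67.5 x² + x − 6.45 = 0, giving x = 0.302 V (positive root), so V_SG = 1.33 V.
I_D = (V_DD − V_SG)/R = (7.48 − 1.33) / 20.1 = 0.306 mA.

V_SG = 1.33 V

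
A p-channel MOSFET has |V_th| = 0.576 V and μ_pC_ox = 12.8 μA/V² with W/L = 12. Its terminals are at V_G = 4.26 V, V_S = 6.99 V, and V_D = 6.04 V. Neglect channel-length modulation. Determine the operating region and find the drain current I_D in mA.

Triode; I_D = 0.245 mA

V_SG = V_S − V_G = 6.99 − 4.26 = 2.73 V; V_SD = V_S − V_D = 6.99 − 6.04 = 0.95 V.
k_p = μ_pC_ox · (W/L) = 0.1536 mA/V².
V_ov = V_SG − |V_th| = 2.73 − 0.576 = 2.15 V.
Since V_SD = 0.95 V < V_ov = 2.15 V, the device is in the triode region.
I_D = k_p [V_ov · V_SD − ½ V_SD²] = 0.1536 × [2.15 × 0.95 − 0.5 × 0.95²] = 0.245 mA.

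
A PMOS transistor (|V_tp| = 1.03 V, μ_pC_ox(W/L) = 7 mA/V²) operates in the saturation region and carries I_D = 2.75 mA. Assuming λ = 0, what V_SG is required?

V_SG = 1.92 V

In saturation I_D = ½ k_p (V_SG − |V_tp|)², so V_SG − |V_tp| = √(2 I_D / k_p) = √(2 × 2.75 / 7) = 0.886 V.
V_SG = 1.03 + 0.886 = 1.92 V.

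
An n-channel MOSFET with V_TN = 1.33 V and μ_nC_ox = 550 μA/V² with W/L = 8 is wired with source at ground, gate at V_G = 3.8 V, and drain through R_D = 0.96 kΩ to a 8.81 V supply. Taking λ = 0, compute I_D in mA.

V_GS = V_G = 3.8 V, so V_ov = 3.8 − 1.33 = 2.47 V.
k_n = μ_nC_ox · (W/L) = 4.4 mA/V².
Assume saturation: I_D = ½ k_n V_ov² = 0.5 × 4.4 × 2.47² = 13.4 mA, giving V_DS = V_DD − I_D R_D = 8.81 − 13.4 × 0.96 = -4.08 V.
But -4.08 V < V_ov = 2.47 V, so the device is actually in triode.
In triode I_D = k_n[V_ov V_DS − ½ V_DS²] and I_D = (V_DD − V_DS)/R_D. Equating: 2.11 V_DS² − 11.43 V_DS + 8.81 = 0, giving V_DS = 0.93 V (the root below V_ov).
I_D = (8.81 − 0.93) / 0.96 = 8.21 mA.

I_D = 8.21 mA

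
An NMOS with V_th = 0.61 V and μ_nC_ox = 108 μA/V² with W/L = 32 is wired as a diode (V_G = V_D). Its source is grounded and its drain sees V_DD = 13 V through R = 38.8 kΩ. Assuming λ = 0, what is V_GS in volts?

With gate tied to drain, V_GS = V_DS ≥ V_GS − V_th, so the device is in saturation.
k_n = μ_nC_ox · (W/L) = 3.456 mA/V².
KCL at the drain: ½ k_n (V_GS − V_th)² = (V_DD − V_GS)/R.
Let x = V_GS − 0.61. Then 67 x² + x − 12.39 = 0, giving x = 0.422 V (positive root), so V_GS = 1.03 V.
I_D = (V_DD − V_GS)/R = (13 − 1.03) / 38.8 = 0.308 mA.

V_GS = 1.03 V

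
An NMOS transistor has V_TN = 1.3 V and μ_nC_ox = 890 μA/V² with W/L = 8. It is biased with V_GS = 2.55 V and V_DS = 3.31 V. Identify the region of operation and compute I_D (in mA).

k_n = μ_nC_ox · (W/L) = 7.12 mA/V².
V_ov = V_GS − V_TN = 2.55 − 1.3 = 1.25 V.
Since V_DS = 3.31 V ≥ V_ov = 1.25 V, the device is in saturation.
I_D = ½ k_n V_ov² = 0.5 × 7.12 × 1.25² = 5.56 mA.

Saturation; I_D = 5.56 mA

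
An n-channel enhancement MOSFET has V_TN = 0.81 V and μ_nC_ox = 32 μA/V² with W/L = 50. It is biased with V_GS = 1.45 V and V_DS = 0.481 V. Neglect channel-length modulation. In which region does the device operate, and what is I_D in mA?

Triode; I_D = 0.307 mA

k_n = μ_nC_ox · (W/L) = 1.6 mA/V².
V_ov = V_GS − V_TN = 1.45 − 0.81 = 0.64 V.
Since V_DS = 0.481 V < V_ov = 0.64 V, the device is in the triode region.
I_D = k_n [V_ov · V_DS − ½ V_DS²] = 1.6 × [0.64 × 0.481 − 0.5 × 0.481²] = 0.307 mA.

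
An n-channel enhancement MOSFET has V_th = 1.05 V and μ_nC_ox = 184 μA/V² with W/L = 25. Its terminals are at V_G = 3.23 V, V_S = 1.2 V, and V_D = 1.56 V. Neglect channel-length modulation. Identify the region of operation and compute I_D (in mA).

V_GS = V_G − V_S = 3.23 − 1.2 = 2.03 V; V_DS = V_D − V_S = 1.56 − 1.2 = 0.36 V.
k_n = μ_nC_ox · (W/L) = 4.6 mA/V².
V_ov = V_GS − V_th = 2.03 − 1.05 = 0.98 V.
Since V_DS = 0.36 V < V_ov = 0.98 V, the device is in the triode region.
I_D = k_n [V_ov · V_DS − ½ V_DS²] = 4.6 × [0.98 × 0.36 − 0.5 × 0.36²] = 1.32 mA.

Triode; I_D = 1.32 mA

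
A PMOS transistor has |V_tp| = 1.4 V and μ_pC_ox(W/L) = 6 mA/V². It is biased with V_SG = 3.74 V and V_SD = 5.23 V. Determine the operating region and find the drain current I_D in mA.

V_ov = V_SG − |V_tp| = 3.74 − 1.4 = 2.34 V.
Since V_SD = 5.23 V ≥ V_ov = 2.34 V, the device is in saturation.
I_D = ½ k_p V_ov² = 0.5 × 6 × 2.34² = 16.4 mA.

Saturation; I_D = 16.4 mA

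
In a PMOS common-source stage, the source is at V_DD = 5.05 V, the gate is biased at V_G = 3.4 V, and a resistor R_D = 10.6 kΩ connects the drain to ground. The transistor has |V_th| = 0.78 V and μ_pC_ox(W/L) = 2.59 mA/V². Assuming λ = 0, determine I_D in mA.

I_D = 0.454 mA

V_SG = V_DD − V_G = 5.05 − 3.4 = 1.65 V, so V_ov = 1.65 − 0.78 = 0.87 V.
Assume saturation: I_D = ½ k_p V_ov² = 0.5 × 2.59 × 0.87² = 0.98 mA, giving V_SD = V_DD − I_D R_D = 5.05 − 0.98 × 10.6 = -5.34 V.
But -5.34 V < V_ov = 0.87 V, so the device is actually in triode.
In triode I_D = k_p[V_ov V_SD − ½ V_SD²] and I_D = (V_DD − V_SD)/R_D. Equating: 13.7 V_SD² − 24.88 V_SD + 5.05 = 0, giving V_SD = 0.233 V (the root below V_ov).
I_D = (5.05 − 0.233) / 10.6 = 0.454 mA.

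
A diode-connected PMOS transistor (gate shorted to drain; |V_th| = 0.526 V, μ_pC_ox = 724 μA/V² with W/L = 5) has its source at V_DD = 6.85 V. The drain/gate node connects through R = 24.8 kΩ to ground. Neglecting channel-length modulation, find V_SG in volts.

With gate tied to drain, V_SG = V_SD ≥ V_SG − |V_th|, so the device is in saturation.
k_p = μ_pC_ox · (W/L) = 3.62 mA/V².
KCL at the drain: ½ k_p (V_SG − |V_th|)² = (V_DD − V_SG)/R.
Let x = V_SG − 0.526. Then 44.9 x² + x − 6.324 = 0, giving x = 0.364 V (positive root), so V_SG = 0.89 V.
I_D = (V_DD − V_SG)/R = (6.85 − 0.89) / 24.8 = 0.24 mA.

V_SG = 0.890 V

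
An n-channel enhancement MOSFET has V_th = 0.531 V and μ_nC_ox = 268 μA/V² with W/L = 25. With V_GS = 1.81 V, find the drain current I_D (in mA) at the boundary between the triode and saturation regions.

At the boundary V_DS = V_ov = V_GS − V_th = 1.81 − 0.531 = 1.28 V.
k_n = μ_nC_ox · (W/L) = 6.7 mA/V².
I_D = ½ k_n V_ov² = 0.5 × 6.7 × 1.28² = 5.48 mA.

I_D = 5.48 mA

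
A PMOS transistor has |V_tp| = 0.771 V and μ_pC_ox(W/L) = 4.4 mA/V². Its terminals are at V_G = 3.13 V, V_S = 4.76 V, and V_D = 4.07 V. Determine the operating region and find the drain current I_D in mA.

Triode; I_D = 1.56 mA

V_SG = V_S − V_G = 4.76 − 3.13 = 1.63 V; V_SD = V_S − V_D = 4.76 − 4.07 = 0.69 V.
V_ov = V_SG − |V_tp| = 1.63 − 0.771 = 0.859 V.
Since V_SD = 0.69 V < V_ov = 0.859 V, the device is in the triode region.
I_D = k_p [V_ov · V_SD − ½ V_SD²] = 4.4 × [0.859 × 0.69 − 0.5 × 0.69²] = 1.56 mA.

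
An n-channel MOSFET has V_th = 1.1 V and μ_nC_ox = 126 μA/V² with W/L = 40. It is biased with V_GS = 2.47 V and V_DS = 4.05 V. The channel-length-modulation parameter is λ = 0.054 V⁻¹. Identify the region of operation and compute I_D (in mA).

Saturation; I_D = 5.76 mA

k_n = μ_nC_ox · (W/L) = 5.04 mA/V².
V_ov = V_GS − V_th = 2.47 − 1.1 = 1.37 V.
Since V_DS = 4.05 V ≥ V_ov = 1.37 V, the device is in saturation.
I_D = ½ k_n V_ov² (1 + λ V_DS) = 0.5 × 5.04 × 1.37² × (1 + 0.054 × 4.05) = 5.76 mA.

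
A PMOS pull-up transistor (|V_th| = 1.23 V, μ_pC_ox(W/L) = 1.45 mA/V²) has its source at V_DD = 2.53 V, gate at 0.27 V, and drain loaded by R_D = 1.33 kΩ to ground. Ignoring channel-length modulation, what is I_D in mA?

V_SG = V_DD − V_G = 2.53 − 0.27 = 2.26 V, so V_ov = 2.26 − 1.23 = 1.03 V.
Assume saturation: I_D = ½ k_p V_ov² = 0.5 × 1.45 × 1.03² = 0.769 mA, giving V_SD = V_DD − I_D R_D = 2.53 − 0.769 × 1.33 = 1.51 V.
V_SD = 1.51 V ≥ V_ov = 1.03 V, confirming saturation.

I_D = 0.769 mA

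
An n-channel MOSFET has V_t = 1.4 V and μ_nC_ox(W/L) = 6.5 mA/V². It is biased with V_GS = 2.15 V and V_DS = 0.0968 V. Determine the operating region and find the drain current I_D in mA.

Triode; I_D = 0.441 mA

V_ov = V_GS − V_t = 2.15 − 1.4 = 0.75 V.
Since V_DS = 0.0968 V < V_ov = 0.75 V, the device is in the triode region.
I_D = k_n [V_ov · V_DS − ½ V_DS²] = 6.5 × [0.75 × 0.0968 − 0.5 × 0.0968²] = 0.441 mA.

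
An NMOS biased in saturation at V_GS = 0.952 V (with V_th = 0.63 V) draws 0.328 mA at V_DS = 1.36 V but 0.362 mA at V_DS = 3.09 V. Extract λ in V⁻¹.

With V_GS fixed, I_D ∝ (1 + λ V_DS) in saturation, so I_D2/I_D1 = (1 + λ V_DS2)/(1 + λ V_DS1).
0.362/0.328 = 1.104 = (1 + 3.09 λ)/(1 + 1.36 λ).
Solving: λ (I_D1 V_DS2 − I_D2 V_DS1) = I_D2 − I_D1, so λ = (0.362 − 0.328) / (0.328 × 3.09 − 0.362 × 1.36) = 0.034 / 0.521 = 0.0652 V⁻¹.

λ = 0.0652 V⁻¹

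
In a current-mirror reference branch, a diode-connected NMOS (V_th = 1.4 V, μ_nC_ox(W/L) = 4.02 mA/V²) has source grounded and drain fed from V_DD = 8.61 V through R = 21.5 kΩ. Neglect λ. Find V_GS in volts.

With gate tied to drain, V_GS = V_DS ≥ V_GS − V_th, so the device is in saturation.
KCL at the drain: ½ k_n (V_GS − V_th)² = (V_DD − V_GS)/R.
Let x = V_GS − 1.4. Then 43.2 x² + x − 7.21 = 0, giving x = 0.397 V (positive root), so V_GS = 1.8 V.
I_D = (V_DD − V_GS)/R = (8.61 − 1.8) / 21.5 = 0.317 mA.

V_GS = 1.80 V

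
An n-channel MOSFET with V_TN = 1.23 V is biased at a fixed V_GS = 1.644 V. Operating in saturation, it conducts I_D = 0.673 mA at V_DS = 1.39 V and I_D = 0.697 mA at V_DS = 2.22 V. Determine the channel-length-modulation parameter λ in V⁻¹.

λ = 0.0457 V⁻¹

With V_GS fixed, I_D ∝ (1 + λ V_DS) in saturation, so I_D2/I_D1 = (1 + λ V_DS2)/(1 + λ V_DS1).
0.697/0.673 = 1.036 = (1 + 2.22 λ)/(1 + 1.39 λ).
Solving: λ (I_D1 V_DS2 − I_D2 V_DS1) = I_D2 − I_D1, so λ = (0.697 − 0.673) / (0.673 × 2.22 − 0.697 × 1.39) = 0.024 / 0.525 = 0.0457 V⁻¹.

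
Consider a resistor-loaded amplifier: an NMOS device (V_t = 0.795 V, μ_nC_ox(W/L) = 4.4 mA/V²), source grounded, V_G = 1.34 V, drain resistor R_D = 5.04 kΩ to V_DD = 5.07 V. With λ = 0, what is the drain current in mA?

I_D = 0.653 mA

V_GS = V_G = 1.34 V, so V_ov = 1.34 − 0.795 = 0.545 V.
Assume saturation: I_D = ½ k_n V_ov² = 0.5 × 4.4 × 0.545² = 0.653 mA, giving V_DS = V_DD − I_D R_D = 5.07 − 0.653 × 5.04 = 1.78 V.
V_DS = 1.78 V ≥ V_ov = 0.545 V, confirming saturation.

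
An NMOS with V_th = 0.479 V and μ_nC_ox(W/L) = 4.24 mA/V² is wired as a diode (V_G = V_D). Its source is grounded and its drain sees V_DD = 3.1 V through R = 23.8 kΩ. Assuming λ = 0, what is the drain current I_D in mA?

I_D = 0.101 mA

With gate tied to drain, V_GS = V_DS ≥ V_GS − V_th, so the device is in saturation.
KCL at the drain: ½ k_n (V_GS − V_th)² = (V_DD − V_GS)/R.
Let x = V_GS − 0.479. Then 50.5 x² + x − 2.621 = 0, giving x = 0.218 V (positive root), so V_GS = 0.697 V.
I_D = (V_DD − V_GS)/R = (3.1 − 0.697) / 23.8 = 0.101 mA.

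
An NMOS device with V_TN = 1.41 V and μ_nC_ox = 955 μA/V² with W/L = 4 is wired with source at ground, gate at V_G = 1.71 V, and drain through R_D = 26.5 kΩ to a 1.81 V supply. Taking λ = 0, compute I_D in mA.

V_GS = V_G = 1.71 V, so V_ov = 1.71 − 1.41 = 0.3 V.
k_n = μ_nC_ox · (W/L) = 3.82 mA/V².
Assume saturation: I_D = ½ k_n V_ov² = 0.5 × 3.82 × 0.3² = 0.172 mA, giving V_DS = V_DD − I_D R_D = 1.81 − 0.172 × 26.5 = -2.75 V.
But -2.75 V < V_ov = 0.3 V, so the device is actually in triode.
In triode I_D = k_n[V_ov V_DS − ½ V_DS²] and I_D = (V_DD − V_DS)/R_D. Equating: 50.6 V_DS² − 31.37 V_DS + 1.81 = 0, giving V_DS = 0.0644 V (the root below V_ov).
I_D = (1.81 − 0.0644) / 26.5 = 0.0659 mA.

I_D = 0.0659 mA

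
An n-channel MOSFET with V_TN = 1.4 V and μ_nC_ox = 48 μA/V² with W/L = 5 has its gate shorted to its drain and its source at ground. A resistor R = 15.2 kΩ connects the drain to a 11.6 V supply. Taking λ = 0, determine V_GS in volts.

With gate tied to drain, V_GS = V_DS ≥ V_GS − V_TN, so the device is in saturation.
k_n = μ_nC_ox · (W/L) = 0.24 mA/V².
KCL at the drain: ½ k_n (V_GS − V_TN)² = (V_DD − V_GS)/R.
Let x = V_GS − 1.4. Then 1.82 x² + x − 10.2 = 0, giving x = 2.11 V (positive root), so V_GS = 3.51 V.
I_D = (V_DD − V_GS)/R = (11.6 − 3.51) / 15.2 = 0.532 mA.

V_GS = 3.51 V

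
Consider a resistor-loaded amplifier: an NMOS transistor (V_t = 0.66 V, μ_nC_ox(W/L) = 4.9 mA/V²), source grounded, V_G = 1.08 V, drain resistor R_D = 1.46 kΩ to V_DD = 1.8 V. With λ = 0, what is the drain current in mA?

V_GS = V_G = 1.08 V, so V_ov = 1.08 − 0.66 = 0.42 V.
Assume saturation: I_D = ½ k_n V_ov² = 0.5 × 4.9 × 0.42² = 0.432 mA, giving V_DS = V_DD − I_D R_D = 1.8 − 0.432 × 1.46 = 1.17 V.
V_DS = 1.17 V ≥ V_ov = 0.42 V, confirming saturation.

I_D = 0.432 mA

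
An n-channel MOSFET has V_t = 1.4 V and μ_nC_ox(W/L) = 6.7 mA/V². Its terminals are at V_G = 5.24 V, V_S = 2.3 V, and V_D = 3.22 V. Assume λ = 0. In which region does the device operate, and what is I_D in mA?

V_GS = V_G − V_S = 5.24 − 2.3 = 2.94 V; V_DS = V_D − V_S = 3.22 − 2.3 = 0.92 V.
V_ov = V_GS − V_t = 2.94 − 1.4 = 1.54 V.
Since V_DS = 0.92 V < V_ov = 1.54 V, the device is in the triode region.
I_D = k_n [V_ov · V_DS − ½ V_DS²] = 6.7 × [1.54 × 0.92 − 0.5 × 0.92²] = 6.66 mA.

Triode; I_D = 6.66 mA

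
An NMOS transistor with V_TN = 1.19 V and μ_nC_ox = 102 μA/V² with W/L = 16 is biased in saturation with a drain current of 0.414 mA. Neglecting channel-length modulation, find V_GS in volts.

k_n = μ_nC_ox · (W/L) = 1.632 mA/V².
In saturation I_D = ½ k_n (V_GS − V_TN)², so V_GS − V_TN = √(2 I_D / k_n) = √(2 × 0.414 / 1.632) = 0.712 V.
V_GS = 1.19 + 0.712 = 1.9 V.

V_GS = 1.90 V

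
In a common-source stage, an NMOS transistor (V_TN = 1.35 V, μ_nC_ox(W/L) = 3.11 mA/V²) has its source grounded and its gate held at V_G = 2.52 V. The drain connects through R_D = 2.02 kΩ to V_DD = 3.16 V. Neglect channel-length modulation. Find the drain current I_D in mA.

V_GS = V_G = 2.52 V, so V_ov = 2.52 − 1.35 = 1.17 V.
Assume saturation: I_D = ½ k_n V_ov² = 0.5 × 3.11 × 1.17² = 2.13 mA, giving V_DS = V_DD − I_D R_D = 3.16 − 2.13 × 2.02 = -1.14 V.
But -1.14 V < V_ov = 1.17 V, so the device is actually in triode.
In triode I_D = k_n[V_ov V_DS − ½ V_DS²] and I_D = (V_DD − V_DS)/R_D. Equating: 3.14 V_DS² − 8.35 V_DS + 3.16 = 0, giving V_DS = 0.457 V (the root below V_ov).
I_D = (3.16 − 0.457) / 2.02 = 1.34 mA.

I_D = 1.34 mA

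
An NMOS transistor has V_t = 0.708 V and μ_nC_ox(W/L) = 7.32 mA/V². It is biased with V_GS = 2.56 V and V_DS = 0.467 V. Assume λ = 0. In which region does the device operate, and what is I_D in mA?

V_ov = V_GS − V_t = 2.56 − 0.708 = 1.85 V.
Since V_DS = 0.467 V < V_ov = 1.85 V, the device is in the triode region.
I_D = k_n [V_ov · V_DS − ½ V_DS²] = 7.32 × [1.85 × 0.467 − 0.5 × 0.467²] = 5.53 mA.

Triode; I_D = 5.53 mA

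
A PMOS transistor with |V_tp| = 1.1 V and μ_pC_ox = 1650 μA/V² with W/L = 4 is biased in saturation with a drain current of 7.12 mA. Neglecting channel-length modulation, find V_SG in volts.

V_SG = 2.57 V

k_p = μ_pC_ox · (W/L) = 6.6 mA/V².
In saturation I_D = ½ k_p (V_SG − |V_tp|)², so V_SG − |V_tp| = √(2 I_D / k_p) = √(2 × 7.12 / 6.6) = 1.47 V.
V_SG = 1.1 + 1.47 = 2.57 V.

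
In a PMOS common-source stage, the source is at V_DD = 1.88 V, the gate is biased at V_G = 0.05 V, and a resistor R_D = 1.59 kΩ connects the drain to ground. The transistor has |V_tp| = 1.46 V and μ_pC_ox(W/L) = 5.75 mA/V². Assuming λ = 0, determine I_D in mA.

V_SG = V_DD − V_G = 1.88 − 0.05 = 1.83 V, so V_ov = 1.83 − 1.46 = 0.37 V.
Assume saturation: I_D = ½ k_p V_ov² = 0.5 × 5.75 × 0.37² = 0.394 mA, giving V_SD = V_DD − I_D R_D = 1.88 − 0.394 × 1.59 = 1.25 V.
V_SD = 1.25 V ≥ V_ov = 0.37 V, confirming saturation.

I_D = 0.394 mA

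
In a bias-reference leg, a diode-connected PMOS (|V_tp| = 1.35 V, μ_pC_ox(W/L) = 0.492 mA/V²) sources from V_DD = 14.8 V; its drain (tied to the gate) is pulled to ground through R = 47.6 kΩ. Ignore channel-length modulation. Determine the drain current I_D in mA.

With gate tied to drain, V_SG = V_SD ≥ V_SG − |V_tp|, so the device is in saturation.
KCL at the drain: ½ k_p (V_SG − |V_tp|)² = (V_DD − V_SG)/R.
Let x = V_SG − 1.35. Then 11.7 x² + x − 13.45 = 0, giving x = 1.03 V (positive root), so V_SG = 2.38 V.
I_D = (V_DD − V_SG)/R = (14.8 − 2.38) / 47.6 = 0.261 mA.

I_D = 0.261 mA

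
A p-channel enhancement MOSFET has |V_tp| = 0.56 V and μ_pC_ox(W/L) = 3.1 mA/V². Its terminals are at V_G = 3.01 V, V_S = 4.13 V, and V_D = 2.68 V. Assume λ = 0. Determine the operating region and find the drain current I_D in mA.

Saturation; I_D = 0.486 mA

V_SG = V_S − V_G = 4.13 − 3.01 = 1.12 V; V_SD = V_S − V_D = 4.13 − 2.68 = 1.45 V.
V_ov = V_SG − |V_tp| = 1.12 − 0.56 = 0.56 V.
Since V_SD = 1.45 V ≥ V_ov = 0.56 V, the device is in saturation.
I_D = ½ k_p V_ov² = 0.5 × 3.1 × 0.56² = 0.486 mA.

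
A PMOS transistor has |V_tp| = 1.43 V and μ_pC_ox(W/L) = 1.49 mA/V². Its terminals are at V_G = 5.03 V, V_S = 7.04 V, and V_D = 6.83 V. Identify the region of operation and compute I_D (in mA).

V_SG = V_S − V_G = 7.04 − 5.03 = 2.01 V; V_SD = V_S − V_D = 7.04 − 6.83 = 0.21 V.
V_ov = V_SG − |V_tp| = 2.01 − 1.43 = 0.58 V.
Since V_SD = 0.21 V < V_ov = 0.58 V, the device is in the triode region.
I_D = k_p [V_ov · V_SD − ½ V_SD²] = 1.49 × [0.58 × 0.21 − 0.5 × 0.21²] = 0.149 mA.

Triode; I_D = 0.149 mA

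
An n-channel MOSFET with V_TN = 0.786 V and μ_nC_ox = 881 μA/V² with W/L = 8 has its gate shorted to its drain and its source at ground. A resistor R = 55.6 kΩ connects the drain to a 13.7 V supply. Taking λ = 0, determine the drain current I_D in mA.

With gate tied to drain, V_GS = V_DS ≥ V_GS − V_TN, so the device is in saturation.
k_n = μ_nC_ox · (W/L) = 7.048 mA/V².
KCL at the drain: ½ k_n (V_GS − V_TN)² = (V_DD − V_GS)/R.
Let x = V_GS − 0.786. Then 196 x² + x − 12.91 = 0, giving x = 0.254 V (positive root), so V_GS = 1.04 V.
I_D = (V_DD − V_GS)/R = (13.7 − 1.04) / 55.6 = 0.228 mA.

I_D = 0.228 mA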